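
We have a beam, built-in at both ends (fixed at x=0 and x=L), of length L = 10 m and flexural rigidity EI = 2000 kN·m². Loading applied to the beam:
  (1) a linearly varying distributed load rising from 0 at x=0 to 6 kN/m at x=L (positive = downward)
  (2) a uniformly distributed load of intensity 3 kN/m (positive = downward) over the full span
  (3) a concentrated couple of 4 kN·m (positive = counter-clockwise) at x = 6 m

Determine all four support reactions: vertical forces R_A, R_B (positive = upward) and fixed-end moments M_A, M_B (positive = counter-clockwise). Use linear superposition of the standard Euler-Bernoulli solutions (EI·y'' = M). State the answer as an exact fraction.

Load 1 — triangular load w₀=6 kN/m (0→w₀ over full span):
  R_A = 3w₀L/20 = 3·6·10/20 = 9 kN
  M_A = w₀L²/30 = 6·10²/30 = 20 kN·m
  R_B = 7w₀L/20 = 7·6·10/20 = 21 kN
  M_B = -w₀L²/20 = -6·10²/20 = -30 kN·m
Load 2 — uniform load w=3 kN/m over full span:
  R_A = wL/2 = 3·10/2 = 15 kN
  M_A = wL²/12 = 3·10²/12 = 25 kN·m
  R_B = wL/2 = 3·10/2 = 15 kN
  M_B = -wL²/12 = -3·10²/12 = -25 kN·m
Load 3 — applied couple M₀=4 kN·m at a=6 m (b=L-a=4):
  R_A = 6M₀ab/L³ = 6·4·6·4/10³ = 72/125 kN
  M_A = M₀b(2a-b)/L² = 4·4·(2·6-4)/10² = 32/25 kN·m
  R_B = -6M₀ab/L³ = -6·4·6·4/10³ = -72/125 kN
  M_B = M₀a(2b-a)/L² = 4·6·(2·4-6)/10² = 12/25 kN·m
Superposition: R_A = 3072/125 kN, M_A = 1157/25 kN·m, R_B = 4428/125 kN, M_B = -1363/25 kN·m

R_A = 3072/125 kN, M_A = 1157/25 kN·m, R_B = 4428/125 kN, M_B = -1363/25 kN·m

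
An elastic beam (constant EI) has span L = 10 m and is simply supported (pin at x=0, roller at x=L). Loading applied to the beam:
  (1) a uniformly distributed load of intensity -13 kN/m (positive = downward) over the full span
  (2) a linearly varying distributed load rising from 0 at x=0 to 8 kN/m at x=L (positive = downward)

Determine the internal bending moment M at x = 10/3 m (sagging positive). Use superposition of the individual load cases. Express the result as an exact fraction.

Load 1 — uniform load w=-13 kN/m over full span:
  M_1 = wx(L-x)/2 = (-13)·(10/3)·(10-(10/3))/2 = -1300/9 kN·m
Load 2 — triangular load w₀=8 kN/m (0→w₀ over full span):
  M_2 = w₀Lx/6 - w₀x³/(6L) = 8·10·(10/3)/6 - 8·(10/3)³/(6·10) = 3200/81 kN·m
Superposition: M = Σ M_i = -8500/81 kN·m ≈ -104.938272 kN·m

M(10/3) = -8500/81 kN·m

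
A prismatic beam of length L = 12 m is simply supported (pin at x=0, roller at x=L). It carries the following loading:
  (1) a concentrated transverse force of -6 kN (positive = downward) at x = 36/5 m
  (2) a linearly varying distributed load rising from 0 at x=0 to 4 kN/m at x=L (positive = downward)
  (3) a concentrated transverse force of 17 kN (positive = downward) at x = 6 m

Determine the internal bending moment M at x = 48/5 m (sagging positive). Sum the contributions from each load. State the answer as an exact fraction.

M(48/5) = 4926/125 kN·m

Load 1 — point force P=-6 kN at a=36/5 m (b=L-a=24/5):
  M_1 = Pa(L-x)/L  [x>a] = (-6)·(36/5)·(12-(48/5))/12 = -216/25 kN·m
Load 2 — triangular load w₀=4 kN/m (0→w₀ over full span):
  M_2 = w₀Lx/6 - w₀x³/(6L) = 4·12·(48/5)/6 - 4·(48/5)³/(6·12) = 3456/125 kN·m
Load 3 — point force P=17 kN at a=6 m (b=L-a=6):
  M_3 = Pa(L-x)/L  [x>a] = 17·6·(12-(48/5))/12 = 102/5 kN·m
Superposition: M = Σ M_i = 4926/125 kN·m ≈ 39.408000 kN·m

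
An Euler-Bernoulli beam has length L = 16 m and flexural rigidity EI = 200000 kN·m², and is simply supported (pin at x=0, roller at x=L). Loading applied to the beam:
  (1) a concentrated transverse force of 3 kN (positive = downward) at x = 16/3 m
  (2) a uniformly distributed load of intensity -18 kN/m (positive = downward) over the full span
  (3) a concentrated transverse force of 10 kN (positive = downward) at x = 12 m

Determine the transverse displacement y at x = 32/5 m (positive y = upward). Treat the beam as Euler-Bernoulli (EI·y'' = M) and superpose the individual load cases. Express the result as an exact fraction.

y(32/5) = 1219942/17578125 m

Load 1 — point force P=3 kN at a=16/3 m (b=L-a=32/3):
  y_1 = -Pa(L-x)(2Lx-a²-x²)/(6LEI)  [x>a] = -3·(16/3)·(16-(32/5))·(2·16·(32/5)-(16/3)²-(32/5)²)/(6·16·200000) = -3808/3515625 m
Load 2 — uniform load w=-18 kN/m over full span:
  y_2 = -wx(L³-2Lx²+x³)/(24EI) = -(-18)·(32/5)·(16³-2·16·(32/5)²+(32/5)³)/(24·200000) = 142848/1953125 m
Load 3 — point force P=10 kN at a=12 m (b=L-a=4):
  y_3 = -Pbx(L²-b²-x²)/(6LEI)  [x≤a] = -10·4·(32/5)·(16²-4²-(32/5)²)/(6·16·200000) = -622/234375 m
Superposition: y = Σ y_i = 1219942/17578125 m ≈ 0.069401 m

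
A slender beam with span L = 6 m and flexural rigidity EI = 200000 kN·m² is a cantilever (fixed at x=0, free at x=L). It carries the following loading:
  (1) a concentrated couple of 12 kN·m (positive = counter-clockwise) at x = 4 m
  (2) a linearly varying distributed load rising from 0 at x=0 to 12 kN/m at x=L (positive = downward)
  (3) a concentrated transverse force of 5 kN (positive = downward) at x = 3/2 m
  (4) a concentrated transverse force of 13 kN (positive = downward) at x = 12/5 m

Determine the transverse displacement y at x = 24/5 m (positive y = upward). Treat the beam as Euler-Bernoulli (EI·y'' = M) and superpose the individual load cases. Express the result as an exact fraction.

Load 1 — applied couple M₀=12 kN·m at a=4 m (b=L-a=2):
  y_1 = M₀a(2x-a)/(2EI)  [x>a] = 12·4·(2·(24/5)-4)/(2·200000) = 21/31250 m
Load 2 — triangular load w₀=12 kN/m (0→w₀ over full span):
  y_2 = (w₀Lx³/12-w₀L²x²/6-w₀x⁵/(120L))/EI = (12·6·(24/5)³/12-12·6²·(24/5)²/6-12·(24/5)⁵/(120·6))/200000 = -253368/48828125 m
Load 3 — point force P=5 kN at a=3/2 m (b=L-a=9/2):
  y_3 = -Pa²(3x-a)/(6EI)  [x>a] = -5·(3/2)²·(3·(24/5)-(3/2))/(6·200000) = -387/3200000 m
Load 4 — point force P=13 kN at a=12/5 m (b=L-a=18/5):
  y_4 = -Pa²(3x-a)/(6EI)  [x>a] = -13·(12/5)²·(3·(24/5)-(12/5))/(6·200000) = -117/156250 m
Superposition: y = Σ y_i = -269335707/50000000000 m ≈ -0.005387 m

y(24/5) = -269335707/50000000000 m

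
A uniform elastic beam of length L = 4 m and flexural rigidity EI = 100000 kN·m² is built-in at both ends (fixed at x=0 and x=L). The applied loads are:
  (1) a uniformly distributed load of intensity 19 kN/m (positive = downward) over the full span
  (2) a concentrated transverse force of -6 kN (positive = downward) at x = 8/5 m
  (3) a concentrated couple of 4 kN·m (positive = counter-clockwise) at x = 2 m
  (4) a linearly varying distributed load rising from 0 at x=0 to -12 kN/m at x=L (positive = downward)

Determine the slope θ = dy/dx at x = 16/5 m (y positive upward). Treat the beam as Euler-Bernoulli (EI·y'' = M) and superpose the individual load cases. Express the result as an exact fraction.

Load 1 — uniform load w=19 kN/m over full span:
  θ_1 = -wx(L-x)(L-2x)/(12EI) = -19·(16/5)·(4-(16/5))·(4-2·(16/5))/(12·100000) = 38/390625 rad
Load 2 — point force P=-6 kN at a=8/5 m (b=L-a=12/5):
  θ_2 = Pa²(L-x)(2bL-(3b+a)(L-x))/(2L³EI)  [x>a] = (-6)·(8/5)²·(4-(16/5))·(2·(12/5)·4-(3·(12/5)+(8/5))·(4-(16/5)))/(2·4³·100000) = -114/9765625 rad
Load 3 — applied couple M₀=4 kN·m at a=2 m (b=L-a=2):
  θ_3 = (R_Ax²/2 - M_Ax - M₀(x-a))/EI  [x>a] with R_A=3/2, M_A=1 = ((3/2)·(16/5)²/2 - 1·(16/5) - 4·((16/5)-2))/100000 = -1/312500 rad
Load 4 — triangular load w₀=-12 kN/m (0→w₀ over full span):
  θ_4 = -w₀(2x(L-x)(L-2x)(x+2L)+x²(L-x)²)/(120LEI) = -(-12)·(2·(16/5)·(4-(16/5))·(4-2·(16/5))·((16/5)+2·4)+(16/5)²·(4-(16/5))²)/(120·4·100000) = -64/1953125 rad
Superposition: θ = Σ θ_i = 1939/39062500 rad ≈ 0.000050 rad

θ(16/5) = 1939/39062500 rad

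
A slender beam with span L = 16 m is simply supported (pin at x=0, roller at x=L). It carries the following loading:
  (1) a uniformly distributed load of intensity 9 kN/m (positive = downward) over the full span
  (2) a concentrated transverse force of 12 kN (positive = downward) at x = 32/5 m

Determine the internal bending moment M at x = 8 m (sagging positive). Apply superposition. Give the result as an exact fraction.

M(8) = 1632/5 kN·m

Load 1 — uniform load w=9 kN/m over full span:
  M_1 = wx(L-x)/2 = 9·8·(16-8)/2 = 288 kN·m
Load 2 — point force P=12 kN at a=32/5 m (b=L-a=48/5):
  M_2 = Pa(L-x)/L  [x>a] = 12·(32/5)·(16-8)/16 = 192/5 kN·m
Superposition: M = Σ M_i = 1632/5 kN·m ≈ 326.400000 kN·m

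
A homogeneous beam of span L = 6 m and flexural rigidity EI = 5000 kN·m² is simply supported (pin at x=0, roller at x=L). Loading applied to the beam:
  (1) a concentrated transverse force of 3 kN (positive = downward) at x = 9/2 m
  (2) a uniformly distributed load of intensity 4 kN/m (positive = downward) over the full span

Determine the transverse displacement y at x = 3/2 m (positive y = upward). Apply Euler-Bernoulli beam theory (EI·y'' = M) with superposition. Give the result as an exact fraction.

y(3/2) = -27/2500 m

Load 1 — point force P=3 kN at a=9/2 m (b=L-a=3/2):
  y_1 = -Pbx(L²-b²-x²)/(6LEI)  [x≤a] = -3·(3/2)·(3/2)·(6²-(3/2)²-(3/2)²)/(6·6·5000) = -189/160000 m
Load 2 — uniform load w=4 kN/m over full span:
  y_2 = -wx(L³-2Lx²+x³)/(24EI) = -4·(3/2)·(6³-2·6·(3/2)²+(3/2)³)/(24·5000) = -1539/160000 m
Superposition: y = Σ y_i = -27/2500 m ≈ -0.010800 m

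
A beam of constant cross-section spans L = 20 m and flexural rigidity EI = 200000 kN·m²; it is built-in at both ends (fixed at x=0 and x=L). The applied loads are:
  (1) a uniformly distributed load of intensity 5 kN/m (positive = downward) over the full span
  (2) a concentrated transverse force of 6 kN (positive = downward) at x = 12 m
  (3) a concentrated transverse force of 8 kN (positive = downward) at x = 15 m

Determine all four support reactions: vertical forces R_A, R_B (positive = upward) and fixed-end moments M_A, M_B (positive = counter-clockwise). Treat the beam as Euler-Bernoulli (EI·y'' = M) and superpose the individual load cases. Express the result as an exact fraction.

Load 1 — uniform load w=5 kN/m over full span:
  R_A = wL/2 = 5·20/2 = 50 kN
  M_A = wL²/12 = 5·20²/12 = 500/3 kN·m
  R_B = wL/2 = 5·20/2 = 50 kN
  M_B = -wL²/12 = -5·20²/12 = -500/3 kN·m
Load 2 — point force P=6 kN at a=12 m (b=L-a=8):
  R_A = Pb²(3a+b)/L³ = 6·8²·(3·12+8)/20³ = 264/125 kN
  M_A = Pab²/L² = 6·12·8²/20² = 288/25 kN·m
  R_B = Pa²(a+3b)/L³ = 6·12²·(12+3·8)/20³ = 486/125 kN
  M_B = -Pa²b/L² = -6·12²·8/20² = -432/25 kN·m
Load 3 — point force P=8 kN at a=15 m (b=L-a=5):
  R_A = Pb²(3a+b)/L³ = 8·5²·(3·15+5)/20³ = 5/4 kN
  M_A = Pab²/L² = 8·15·5²/20² = 15/2 kN·m
  R_B = Pa²(a+3b)/L³ = 8·15²·(15+3·5)/20³ = 27/4 kN
  M_B = -Pa²b/L² = -8·15²·5/20² = -45/2 kN·m
Superposition: R_A = 26681/500 kN, M_A = 27853/150 kN·m, R_B = 30319/500 kN, M_B = -30967/150 kN·m

R_A = 26681/500 kN, M_A = 27853/150 kN·m, R_B = 30319/500 kN, M_B = -30967/150 kN·m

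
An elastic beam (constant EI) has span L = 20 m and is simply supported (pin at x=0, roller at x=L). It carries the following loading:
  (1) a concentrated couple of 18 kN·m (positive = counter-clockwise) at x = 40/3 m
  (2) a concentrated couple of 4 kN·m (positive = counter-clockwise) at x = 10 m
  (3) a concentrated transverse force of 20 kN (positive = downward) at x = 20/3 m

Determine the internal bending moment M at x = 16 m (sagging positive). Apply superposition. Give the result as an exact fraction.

M(16) = 334/15 kN·m

Load 1 — applied couple M₀=18 kN·m at a=40/3 m (b=L-a=20/3):
  M_1 = M₀x/L - M₀  [x>a] = 18·16/20 - 18 = -18/5 kN·m
Load 2 — applied couple M₀=4 kN·m at a=10 m (b=L-a=10):
  M_2 = M₀x/L - M₀  [x>a] = 4·16/20 - 4 = -4/5 kN·m
Load 3 — point force P=20 kN at a=20/3 m (b=L-a=40/3):
  M_3 = Pa(L-x)/L  [x>a] = 20·(20/3)·(20-16)/20 = 80/3 kN·m
Superposition: M = Σ M_i = 334/15 kN·m ≈ 22.266667 kN·m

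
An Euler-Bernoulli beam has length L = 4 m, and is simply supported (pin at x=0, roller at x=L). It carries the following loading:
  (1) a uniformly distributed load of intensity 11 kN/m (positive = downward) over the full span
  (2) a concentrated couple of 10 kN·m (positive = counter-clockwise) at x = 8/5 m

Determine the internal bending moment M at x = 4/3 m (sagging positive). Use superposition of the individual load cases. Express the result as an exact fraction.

Load 1 — uniform load w=11 kN/m over full span:
  M_1 = wx(L-x)/2 = 11·(4/3)·(4-(4/3))/2 = 176/9 kN·m
Load 2 — applied couple M₀=10 kN·m at a=8/5 m (b=L-a=12/5):
  M_2 = M₀x/L  [x≤a] = 10·(4/3)/4 = 10/3 kN·m
Superposition: M = Σ M_i = 206/9 kN·m ≈ 22.888889 kN·m

M(4/3) = 206/9 kN·m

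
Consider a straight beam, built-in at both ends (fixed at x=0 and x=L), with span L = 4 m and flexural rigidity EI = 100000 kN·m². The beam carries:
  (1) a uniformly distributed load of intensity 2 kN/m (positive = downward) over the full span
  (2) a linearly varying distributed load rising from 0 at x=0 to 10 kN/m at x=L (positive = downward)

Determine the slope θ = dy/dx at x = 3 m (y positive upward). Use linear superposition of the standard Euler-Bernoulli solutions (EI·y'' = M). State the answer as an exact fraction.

Load 1 — uniform load w=2 kN/m over full span:
  θ_1 = -wx(L-x)(L-2x)/(12EI) = -2·3·(4-3)·(4-2·3)/(12·100000) = 1/100000 rad
Load 2 — triangular load w₀=10 kN/m (0→w₀ over full span):
  θ_2 = -w₀(2x(L-x)(L-2x)(x+2L)+x²(L-x)²)/(120LEI) = -10·(2·3·(4-3)·(4-2·3)·(3+2·4)+3²·(4-3)²)/(120·4·100000) = 41/1600000 rad
Superposition: θ = Σ θ_i = 57/1600000 rad ≈ 0.000036 rad

θ(3) = 57/1600000 rad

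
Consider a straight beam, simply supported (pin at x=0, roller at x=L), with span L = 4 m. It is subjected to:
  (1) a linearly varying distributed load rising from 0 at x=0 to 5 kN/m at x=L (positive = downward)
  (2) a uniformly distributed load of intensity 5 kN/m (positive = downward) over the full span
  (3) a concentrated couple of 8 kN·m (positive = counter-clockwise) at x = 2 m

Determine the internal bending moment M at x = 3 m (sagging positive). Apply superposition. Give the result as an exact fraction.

M(3) = 79/8 kN·m

Load 1 — triangular load w₀=5 kN/m (0→w₀ over full span):
  M_1 = w₀Lx/6 - w₀x³/(6L) = 5·4·3/6 - 5·3³/(6·4) = 35/8 kN·m
Load 2 — uniform load w=5 kN/m over full span:
  M_2 = wx(L-x)/2 = 5·3·(4-3)/2 = 15/2 kN·m
Load 3 — applied couple M₀=8 kN·m at a=2 m (b=L-a=2):
  M_3 = M₀x/L - M₀  [x>a] = 8·3/4 - 8 = -2 kN·m
Superposition: M = Σ M_i = 79/8 kN·m ≈ 9.875000 kN·m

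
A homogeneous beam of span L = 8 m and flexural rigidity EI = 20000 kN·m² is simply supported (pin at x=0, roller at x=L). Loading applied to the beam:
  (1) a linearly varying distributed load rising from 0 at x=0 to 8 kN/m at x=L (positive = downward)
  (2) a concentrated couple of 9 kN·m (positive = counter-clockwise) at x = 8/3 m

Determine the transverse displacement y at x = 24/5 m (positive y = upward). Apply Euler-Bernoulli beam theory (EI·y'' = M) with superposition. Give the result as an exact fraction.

y(24/5) = -274604/29296875 m

Load 1 — triangular load w₀=8 kN/m (0→w₀ over full span):
  y_1 = -w₀x(7L⁴-10L²x²+3x⁴)/(360LEI) = -8·(24/5)·(7·8⁴-10·8²·(24/5)²+3·(24/5)⁴)/(360·8·20000) = -303104/29296875 m
Load 2 — applied couple M₀=9 kN·m at a=8/3 m (b=L-a=16/3):
  y_2 = (M₀x³/(6L)-M₀(x-a)²/2+C₁x)/EI  [x>a] with C₁=M₀(3b²-L²)/(6L)=4 = (9·(24/5)³/(6·8)-9·((24/5)-(8/3))²/2+4·(24/5))/20000 = 76/78125 m
Superposition: y = Σ y_i = -274604/29296875 m ≈ -0.009373 m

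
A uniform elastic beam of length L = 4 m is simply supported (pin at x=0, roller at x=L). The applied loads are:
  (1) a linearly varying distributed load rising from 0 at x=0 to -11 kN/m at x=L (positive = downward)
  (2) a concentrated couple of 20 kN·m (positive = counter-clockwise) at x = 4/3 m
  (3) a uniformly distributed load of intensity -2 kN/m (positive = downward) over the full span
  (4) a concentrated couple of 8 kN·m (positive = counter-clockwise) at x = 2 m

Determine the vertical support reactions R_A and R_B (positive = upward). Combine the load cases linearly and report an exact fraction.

Load 1 — triangular load w₀=-11 kN/m (0→w₀ over full span):
  R_A = w₀L/6 = (-11)·4/6 = -22/3 kN
  R_B = w₀L/3 = (-11)·4/3 = -44/3 kN
Load 2 — applied couple M₀=20 kN·m at a=4/3 m (b=L-a=8/3):
  R_A = M₀/L = 20/4 = 5 kN
  R_B = -M₀/L = -20/4 = -5 kN
Load 3 — uniform load w=-2 kN/m over full span:
  R_A = wL/2 = (-2)·4/2 = -4 kN
  R_B = wL/2 = (-2)·4/2 = -4 kN
Load 4 — applied couple M₀=8 kN·m at a=2 m (b=L-a=2):
  R_A = M₀/L = 8/4 = 2 kN
  R_B = -M₀/L = -8/4 = -2 kN
Superposition: R_A = -13/3 kN, R_B = -77/3 kN

R_A = -13/3 kN, R_B = -77/3 kN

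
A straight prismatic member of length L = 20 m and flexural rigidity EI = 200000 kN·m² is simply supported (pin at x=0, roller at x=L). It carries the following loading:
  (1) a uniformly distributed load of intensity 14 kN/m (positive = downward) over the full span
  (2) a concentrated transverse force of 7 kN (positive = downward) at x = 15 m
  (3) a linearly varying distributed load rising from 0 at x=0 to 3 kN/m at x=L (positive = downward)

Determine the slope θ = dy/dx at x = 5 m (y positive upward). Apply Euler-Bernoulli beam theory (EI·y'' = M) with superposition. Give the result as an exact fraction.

θ(5) = -4661/256000 rad

Load 1 — uniform load w=14 kN/m over full span:
  θ_1 = -w(L³-6Lx²+4x³)/(24EI) = -14·(20³-6·20·5²+4·5³)/(24·200000) = -77/4800 rad
Load 2 — point force P=7 kN at a=15 m (b=L-a=5):
  θ_2 = -Pb(L²-b²-3x²)/(6LEI)  [x≤a] = -7·5·(20²-5²-3·5²)/(6·20·200000) = -7/16000 rad
Load 3 — triangular load w₀=3 kN/m (0→w₀ over full span):
  θ_3 = -w₀(7L⁴-30L²x²+15x⁴)/(360LEI) = -3·(7·20⁴-30·20²·5²+15·5⁴)/(360·20·200000) = -1327/768000 rad
Superposition: θ = Σ θ_i = -4661/256000 rad ≈ -0.018207 rad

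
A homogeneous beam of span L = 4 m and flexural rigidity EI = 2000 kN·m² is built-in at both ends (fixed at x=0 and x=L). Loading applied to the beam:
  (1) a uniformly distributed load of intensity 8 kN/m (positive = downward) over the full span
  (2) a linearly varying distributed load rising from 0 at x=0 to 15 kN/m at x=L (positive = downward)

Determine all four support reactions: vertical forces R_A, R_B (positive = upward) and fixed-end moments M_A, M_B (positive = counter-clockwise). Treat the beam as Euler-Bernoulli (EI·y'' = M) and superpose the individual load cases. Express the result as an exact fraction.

Load 1 — uniform load w=8 kN/m over full span:
  R_A = wL/2 = 8·4/2 = 16 kN
  M_A = wL²/12 = 8·4²/12 = 32/3 kN·m
  R_B = wL/2 = 8·4/2 = 16 kN
  M_B = -wL²/12 = -8·4²/12 = -32/3 kN·m
Load 2 — triangular load w₀=15 kN/m (0→w₀ over full span):
  R_A = 3w₀L/20 = 3·15·4/20 = 9 kN
  M_A = w₀L²/30 = 15·4²/30 = 8 kN·m
  R_B = 7w₀L/20 = 7·15·4/20 = 21 kN
  M_B = -w₀L²/20 = -15·4²/20 = -12 kN·m
Superposition: R_A = 25 kN, M_A = 56/3 kN·m, R_B = 37 kN, M_B = -68/3 kN·m

R_A = 25 kN, M_A = 56/3 kN·m, R_B = 37 kN, M_B = -68/3 kN·m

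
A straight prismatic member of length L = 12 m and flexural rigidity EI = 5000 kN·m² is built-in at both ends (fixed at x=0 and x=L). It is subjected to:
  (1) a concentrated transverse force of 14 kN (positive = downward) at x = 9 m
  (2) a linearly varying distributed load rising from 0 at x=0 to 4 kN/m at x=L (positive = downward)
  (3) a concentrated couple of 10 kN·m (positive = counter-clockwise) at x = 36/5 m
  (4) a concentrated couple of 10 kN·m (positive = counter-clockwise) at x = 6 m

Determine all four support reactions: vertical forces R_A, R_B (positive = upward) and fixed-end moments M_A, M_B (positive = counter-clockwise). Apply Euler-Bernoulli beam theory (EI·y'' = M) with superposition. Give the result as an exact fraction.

Load 1 — point force P=14 kN at a=9 m (b=L-a=3):
  R_A = Pb²(3a+b)/L³ = 14·3²·(3·9+3)/12³ = 35/16 kN
  M_A = Pab²/L² = 14·9·3²/12² = 63/8 kN·m
  R_B = Pa²(a+3b)/L³ = 14·9²·(9+3·3)/12³ = 189/16 kN
  M_B = -Pa²b/L² = -14·9²·3/12² = -189/8 kN·m
Load 2 — triangular load w₀=4 kN/m (0→w₀ over full span):
  R_A = 3w₀L/20 = 3·4·12/20 = 36/5 kN
  M_A = w₀L²/30 = 4·12²/30 = 96/5 kN·m
  R_B = 7w₀L/20 = 7·4·12/20 = 84/5 kN
  M_B = -w₀L²/20 = -4·12²/20 = -144/5 kN·m
Load 3 — applied couple M₀=10 kN·m at a=36/5 m (b=L-a=24/5):
  R_A = 6M₀ab/L³ = 6·10·(36/5)·(24/5)/12³ = 6/5 kN
  M_A = M₀b(2a-b)/L² = 10·(24/5)·(2·(36/5)-(24/5))/12² = 16/5 kN·m
  R_B = -6M₀ab/L³ = -6·10·(36/5)·(24/5)/12³ = -6/5 kN
  M_B = M₀a(2b-a)/L² = 10·(36/5)·(2·(24/5)-(36/5))/12² = 6/5 kN·m
Load 4 — applied couple M₀=10 kN·m at a=6 m (b=L-a=6):
  R_A = 6M₀ab/L³ = 6·10·6·6/12³ = 5/4 kN
  M_A = M₀b(2a-b)/L² = 10·6·(2·6-6)/12² = 5/2 kN·m
  R_B = -6M₀ab/L³ = -6·10·6·6/12³ = -5/4 kN
  M_B = M₀a(2b-a)/L² = 10·6·(2·6-6)/12² = 5/2 kN·m
Superposition: R_A = 947/80 kN, M_A = 1311/40 kN·m, R_B = 2093/80 kN, M_B = -1949/40 kN·m

R_A = 947/80 kN, M_A = 1311/40 kN·m, R_B = 2093/80 kN, M_B = -1949/40 kN·m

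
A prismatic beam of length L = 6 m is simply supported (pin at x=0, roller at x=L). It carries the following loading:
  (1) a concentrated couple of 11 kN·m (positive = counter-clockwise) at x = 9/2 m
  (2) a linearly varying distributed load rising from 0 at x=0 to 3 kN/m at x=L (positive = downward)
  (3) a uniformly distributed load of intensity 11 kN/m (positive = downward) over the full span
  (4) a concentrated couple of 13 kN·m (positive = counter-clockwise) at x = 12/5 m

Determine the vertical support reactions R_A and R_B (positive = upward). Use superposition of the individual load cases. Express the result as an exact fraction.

Load 1 — applied couple M₀=11 kN·m at a=9/2 m (b=L-a=3/2):
  R_A = M₀/L = 11/6 kN
  R_B = -M₀/L = -11/6 kN
Load 2 — triangular load w₀=3 kN/m (0→w₀ over full span):
  R_A = w₀L/6 = 3·6/6 = 3 kN
  R_B = w₀L/3 = 3·6/3 = 6 kN
Load 3 — uniform load w=11 kN/m over full span:
  R_A = wL/2 = 11·6/2 = 33 kN
  R_B = wL/2 = 11·6/2 = 33 kN
Load 4 — applied couple M₀=13 kN·m at a=12/5 m (b=L-a=18/5):
  R_A = M₀/L = 13/6 kN
  R_B = -M₀/L = -13/6 kN
Superposition: R_A = 40 kN, R_B = 35 kN

R_A = 40 kN, R_B = 35 kN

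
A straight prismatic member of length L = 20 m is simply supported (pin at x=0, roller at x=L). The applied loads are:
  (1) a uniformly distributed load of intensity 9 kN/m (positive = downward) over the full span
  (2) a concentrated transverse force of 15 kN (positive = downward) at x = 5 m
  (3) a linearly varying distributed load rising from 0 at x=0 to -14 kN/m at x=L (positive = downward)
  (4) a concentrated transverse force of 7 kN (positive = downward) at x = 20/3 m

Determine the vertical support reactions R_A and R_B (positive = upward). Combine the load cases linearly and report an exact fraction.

R_A = 237/4 kN, R_B = 11/4 kN

Load 1 — uniform load w=9 kN/m over full span:
  R_A = wL/2 = 9·20/2 = 90 kN
  R_B = wL/2 = 9·20/2 = 90 kN
Load 2 — point force P=15 kN at a=5 m (b=L-a=15):
  R_A = Pb/L = 15·15/20 = 45/4 kN
  R_B = Pa/L = 15·5/20 = 15/4 kN
Load 3 — triangular load w₀=-14 kN/m (0→w₀ over full span):
  R_A = w₀L/6 = (-14)·20/6 = -140/3 kN
  R_B = w₀L/3 = (-14)·20/3 = -280/3 kN
Load 4 — point force P=7 kN at a=20/3 m (b=L-a=40/3):
  R_A = Pb/L = 7·(40/3)/20 = 14/3 kN
  R_B = Pa/L = 7·(20/3)/20 = 7/3 kN
Superposition: R_A = 237/4 kN, R_B = 11/4 kN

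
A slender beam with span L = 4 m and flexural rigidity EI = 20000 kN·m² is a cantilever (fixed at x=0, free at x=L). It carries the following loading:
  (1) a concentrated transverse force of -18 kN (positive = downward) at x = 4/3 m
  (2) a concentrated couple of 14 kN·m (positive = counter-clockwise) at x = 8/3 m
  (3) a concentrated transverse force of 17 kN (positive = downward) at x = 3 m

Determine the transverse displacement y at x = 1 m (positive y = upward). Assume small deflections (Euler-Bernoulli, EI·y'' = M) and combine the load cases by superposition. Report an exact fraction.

y(1) = -1/3000 m

Load 1 — point force P=-18 kN at a=4/3 m (b=L-a=8/3):
  y_1 = -Px²(3a-x)/(6EI)  [x≤a] = -(-18)·1²·(3·(4/3)-1)/(6·20000) = 9/20000 m
Load 2 — applied couple M₀=14 kN·m at a=8/3 m (b=L-a=4/3):
  y_2 = M₀x²/(2EI)  [x≤a] = 14·1²/(2·20000) = 7/20000 m
Load 3 — point force P=17 kN at a=3 m (b=L-a=1):
  y_3 = -Px²(3a-x)/(6EI)  [x≤a] = -17·1²·(3·3-1)/(6·20000) = -17/15000 m
Superposition: y = Σ y_i = -1/3000 m ≈ -0.000333 m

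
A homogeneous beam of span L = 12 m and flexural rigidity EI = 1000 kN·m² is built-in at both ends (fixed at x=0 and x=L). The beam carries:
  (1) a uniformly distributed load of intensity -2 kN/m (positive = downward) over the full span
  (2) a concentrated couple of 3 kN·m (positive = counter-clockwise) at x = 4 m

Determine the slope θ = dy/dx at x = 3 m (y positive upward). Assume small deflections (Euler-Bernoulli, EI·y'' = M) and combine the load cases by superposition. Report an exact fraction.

θ(3) = 57/2000 rad

Load 1 — uniform load w=-2 kN/m over full span:
  θ_1 = -wx(L-x)(L-2x)/(12EI) = -(-2)·3·(12-3)·(12-2·3)/(12·1000) = 27/1000 rad
Load 2 — applied couple M₀=3 kN·m at a=4 m (b=L-a=8):
  θ_2 = (R_Ax²/2 - M_Ax)/EI  [x≤a] with R_A=1/3, M_A=0 = ((1/3)·3²/2 - 0·3)/1000 = 3/2000 rad
Superposition: θ = Σ θ_i = 57/2000 rad ≈ 0.028500 rad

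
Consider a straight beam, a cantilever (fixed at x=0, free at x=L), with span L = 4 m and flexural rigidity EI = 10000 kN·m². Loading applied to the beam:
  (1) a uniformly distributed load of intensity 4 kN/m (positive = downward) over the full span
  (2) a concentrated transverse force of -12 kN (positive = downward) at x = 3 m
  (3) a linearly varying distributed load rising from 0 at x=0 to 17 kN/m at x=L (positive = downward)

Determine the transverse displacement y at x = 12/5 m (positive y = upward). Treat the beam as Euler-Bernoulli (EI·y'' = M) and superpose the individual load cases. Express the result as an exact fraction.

y(12/5) = -166404/9765625 m

Load 1 — uniform load w=4 kN/m over full span:
  y_1 = -wx²(x²-4Lx+6L²)/(24EI) = -4·(12/5)²·((12/5)²-4·4·(12/5)+6·4²)/(24·10000) = -2376/390625 m
Load 2 — point force P=-12 kN at a=3 m (b=L-a=1):
  y_2 = -Px²(3a-x)/(6EI)  [x≤a] = -(-12)·(12/5)²·(3·3-(12/5))/(6·10000) = 594/78125 m
Load 3 — triangular load w₀=17 kN/m (0→w₀ over full span):
  y_3 = (w₀Lx³/12-w₀L²x²/6-w₀x⁵/(120L))/EI = (17·4·(12/5)³/12-17·4²·(12/5)²/6-17·(12/5)⁵/(120·4))/10000 = -181254/9765625 m
Superposition: y = Σ y_i = -166404/9765625 m ≈ -0.017040 m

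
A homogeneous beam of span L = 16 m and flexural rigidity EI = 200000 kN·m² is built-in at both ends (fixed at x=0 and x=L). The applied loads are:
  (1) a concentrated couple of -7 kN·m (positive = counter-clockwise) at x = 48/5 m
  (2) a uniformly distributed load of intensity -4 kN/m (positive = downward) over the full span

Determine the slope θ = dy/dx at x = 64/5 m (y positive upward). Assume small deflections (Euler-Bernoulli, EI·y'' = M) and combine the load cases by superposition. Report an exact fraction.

Load 1 — applied couple M₀=-7 kN·m at a=48/5 m (b=L-a=32/5):
  θ_1 = (R_Ax²/2 - M_Ax - M₀(x-a))/EI  [x>a] with R_A=-63/100, M_A=-56/25 = ((-63/100)·(64/5)²/2 - (-56/25)·(64/5) - (-7)·((64/5)-(48/5)))/200000 = -21/7812500 rad
Load 2 — uniform load w=-4 kN/m over full span:
  θ_2 = -wx(L-x)(L-2x)/(12EI) = -(-4)·(64/5)·(16-(64/5))·(16-2·(64/5))/(12·200000) = -256/390625 rad
Superposition: θ = Σ θ_i = -5141/7812500 rad ≈ -0.000658 rad

θ(64/5) = -5141/7812500 rad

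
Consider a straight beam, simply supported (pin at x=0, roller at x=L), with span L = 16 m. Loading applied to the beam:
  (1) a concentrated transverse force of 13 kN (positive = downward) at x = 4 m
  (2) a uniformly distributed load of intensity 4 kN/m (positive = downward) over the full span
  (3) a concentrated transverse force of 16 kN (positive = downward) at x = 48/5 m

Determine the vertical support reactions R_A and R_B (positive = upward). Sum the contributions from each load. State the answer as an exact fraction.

Load 1 — point force P=13 kN at a=4 m (b=L-a=12):
  R_A = Pb/L = 13·12/16 = 39/4 kN
  R_B = Pa/L = 13·4/16 = 13/4 kN
Load 2 — uniform load w=4 kN/m over full span:
  R_A = wL/2 = 4·16/2 = 32 kN
  R_B = wL/2 = 4·16/2 = 32 kN
Load 3 — point force P=16 kN at a=48/5 m (b=L-a=32/5):
  R_A = Pb/L = 16·(32/5)/16 = 32/5 kN
  R_B = Pa/L = 16·(48/5)/16 = 48/5 kN
Superposition: R_A = 963/20 kN, R_B = 897/20 kN

R_A = 963/20 kN, R_B = 897/20 kN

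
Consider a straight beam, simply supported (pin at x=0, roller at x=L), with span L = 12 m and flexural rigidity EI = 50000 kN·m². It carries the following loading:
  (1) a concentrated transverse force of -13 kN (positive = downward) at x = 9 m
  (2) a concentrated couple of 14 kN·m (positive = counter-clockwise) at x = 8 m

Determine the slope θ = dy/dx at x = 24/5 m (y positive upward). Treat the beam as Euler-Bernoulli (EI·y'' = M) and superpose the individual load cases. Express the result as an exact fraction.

Load 1 — point force P=-13 kN at a=9 m (b=L-a=3):
  θ_1 = -Pb(L²-b²-3x²)/(6LEI)  [x≤a] = -(-13)·3·(12²-3²-3·(24/5)²)/(6·12·50000) = 7137/10000000 rad
Load 2 — applied couple M₀=14 kN·m at a=8 m (b=L-a=4):
  θ_2 = (M₀x²/(2L)+C₁)/EI  [x≤a] with C₁=M₀(3b²-L²)/(6L)=-56/3 = (14·(24/5)²/(2·12)+(-56/3))/50000 = -49/468750 rad
Superposition: θ = Σ θ_i = 731/1200000 rad ≈ 0.000609 rad

θ(24/5) = 731/1200000 rad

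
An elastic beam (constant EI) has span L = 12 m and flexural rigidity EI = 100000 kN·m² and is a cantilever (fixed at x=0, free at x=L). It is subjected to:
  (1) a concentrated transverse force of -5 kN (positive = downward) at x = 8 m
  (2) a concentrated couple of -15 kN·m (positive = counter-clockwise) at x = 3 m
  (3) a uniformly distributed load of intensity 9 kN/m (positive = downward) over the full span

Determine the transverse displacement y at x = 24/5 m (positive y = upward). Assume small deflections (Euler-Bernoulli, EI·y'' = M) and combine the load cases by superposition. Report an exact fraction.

Load 1 — point force P=-5 kN at a=8 m (b=L-a=4):
  y_1 = -Px²(3a-x)/(6EI)  [x≤a] = -(-5)·(24/5)²·(3·8-(24/5))/(6·100000) = 288/78125 m
Load 2 — applied couple M₀=-15 kN·m at a=3 m (b=L-a=9):
  y_2 = M₀a(2x-a)/(2EI)  [x>a] = (-15)·3·(2·(24/5)-3)/(2·100000) = -297/200000 m
Load 3 — uniform load w=9 kN/m over full span:
  y_3 = -wx²(x²-4Lx+6L²)/(24EI) = -9·(24/5)²·((24/5)²-4·12·(24/5)+6·12²)/(24·100000) = -110808/1953125 m
Superposition: y = Σ y_i = -6816537/125000000 m ≈ -0.054532 m

y(24/5) = -6816537/125000000 m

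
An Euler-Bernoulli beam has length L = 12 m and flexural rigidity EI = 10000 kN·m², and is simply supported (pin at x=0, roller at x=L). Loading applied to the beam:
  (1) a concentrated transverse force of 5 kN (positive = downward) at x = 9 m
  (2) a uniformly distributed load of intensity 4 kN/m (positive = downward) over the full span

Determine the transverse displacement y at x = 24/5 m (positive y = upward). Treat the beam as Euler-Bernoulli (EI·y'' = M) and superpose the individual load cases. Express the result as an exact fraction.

Load 1 — point force P=5 kN at a=9 m (b=L-a=3):
  y_1 = -Pbx(L²-b²-x²)/(6LEI)  [x≤a] = -5·3·(24/5)·(12²-3²-(24/5)²)/(6·12·10000) = -2799/250000 m
Load 2 — uniform load w=4 kN/m over full span:
  y_2 = -wx(L³-2Lx²+x³)/(24EI) = -4·(24/5)·(12³-2·12·(24/5)²+(24/5)³)/(24·10000) = -40176/390625 m
Superposition: y = Σ y_i = -712791/6250000 m ≈ -0.114047 m

y(24/5) = -712791/6250000 m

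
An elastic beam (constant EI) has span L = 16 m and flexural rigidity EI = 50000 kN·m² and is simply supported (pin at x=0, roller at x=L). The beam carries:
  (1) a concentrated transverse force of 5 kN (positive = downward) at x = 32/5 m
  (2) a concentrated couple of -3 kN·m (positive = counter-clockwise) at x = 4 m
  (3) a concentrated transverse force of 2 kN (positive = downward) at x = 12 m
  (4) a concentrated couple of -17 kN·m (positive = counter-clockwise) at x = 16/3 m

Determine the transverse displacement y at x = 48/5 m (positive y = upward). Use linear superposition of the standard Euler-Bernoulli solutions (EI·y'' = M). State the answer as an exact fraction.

y(48/5) = -47113/3515625 m

Load 1 — point force P=5 kN at a=32/5 m (b=L-a=48/5):
  y_1 = -Pa(L-x)(2Lx-a²-x²)/(6LEI)  [x>a] = -5·(32/5)·(16-(48/5))·(2·16·(48/5)-(32/5)²-(48/5)²)/(6·16·50000) = -8704/1171875 m
Load 2 — applied couple M₀=-3 kN·m at a=4 m (b=L-a=12):
  y_2 = (M₀x³/(6L)-M₀(x-a)²/2+C₁x)/EI  [x>a] with C₁=M₀(3b²-L²)/(6L)=-11/2 = ((-3)·(48/5)³/(6·16)-(-3)·((48/5)-4)²/2+(-11/2)·(48/5))/50000 = -261/390625 m
Load 3 — point force P=2 kN at a=12 m (b=L-a=4):
  y_3 = -Pbx(L²-b²-x²)/(6LEI)  [x≤a] = -2·4·(48/5)·(16²-4²-(48/5)²)/(6·16·50000) = -924/390625 m
Load 4 — applied couple M₀=-17 kN·m at a=16/3 m (b=L-a=32/3):
  y_4 = (M₀x³/(6L)-M₀(x-a)²/2+C₁x)/EI  [x>a] with C₁=M₀(3b²-L²)/(6L)=-136/9 = ((-17)·(48/5)³/(6·16)-(-17)·((48/5)-(16/3))²/2+(-136/9)·(48/5))/50000 = -10336/3515625 m
Superposition: y = Σ y_i = -47113/3515625 m ≈ -0.013401 m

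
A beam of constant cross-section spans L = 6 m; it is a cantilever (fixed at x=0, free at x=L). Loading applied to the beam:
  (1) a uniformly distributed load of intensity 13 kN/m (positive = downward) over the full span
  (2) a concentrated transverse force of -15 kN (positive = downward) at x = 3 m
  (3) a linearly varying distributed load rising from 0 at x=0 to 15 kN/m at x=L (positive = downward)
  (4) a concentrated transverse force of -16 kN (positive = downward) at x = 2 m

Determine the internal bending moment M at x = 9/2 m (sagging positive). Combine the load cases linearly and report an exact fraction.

Load 1 — uniform load w=13 kN/m over full span:
  M_1 = -w(L-x)²/2 = -13·(6-(9/2))²/2 = -117/8 kN·m
Load 2 — point force P=-15 kN at a=3 m (b=L-a=3):
  M_2 = 0  [x>a] = 0 kN·m
Load 3 — triangular load w₀=15 kN/m (0→w₀ over full span):
  M_3 = w₀Lx/2 - w₀L²/3 - w₀x³/(6L) = 15·6·(9/2)/2 - 15·6²/3 - 15·(9/2)³/(6·6) = -495/32 kN·m
Load 4 — point force P=-16 kN at a=2 m (b=L-a=4):
  M_4 = 0  [x>a] = 0 kN·m
Superposition: M = Σ M_i = -963/32 kN·m ≈ -30.093750 kN·m

M(9/2) = -963/32 kN·m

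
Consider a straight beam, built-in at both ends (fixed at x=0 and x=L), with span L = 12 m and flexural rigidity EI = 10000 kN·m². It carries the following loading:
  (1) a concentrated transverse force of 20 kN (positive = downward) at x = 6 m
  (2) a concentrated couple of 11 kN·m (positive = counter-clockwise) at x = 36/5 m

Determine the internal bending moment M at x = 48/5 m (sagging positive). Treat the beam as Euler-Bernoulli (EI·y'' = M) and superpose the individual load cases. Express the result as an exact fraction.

M(48/5) = -981/125 kN·m

Load 1 — point force P=20 kN at a=6 m (b=L-a=6):
  M_1 = Pa²(a+3b)(L-x)/L³ - Pa²b/L²  [x>a] = 20·6²·(6+3·6)·(12-(48/5))/12³ - 20·6²·6/12² = -6 kN·m
Load 2 — applied couple M₀=11 kN·m at a=36/5 m (b=L-a=24/5):
  M_2 = R_Ax - M_A - M₀  [x>a] with R_A=33/25, M_A=88/25 = (33/25)·(48/5) - (88/25) - 11 = -231/125 kN·m
Superposition: M = Σ M_i = -981/125 kN·m ≈ -7.848000 kN·m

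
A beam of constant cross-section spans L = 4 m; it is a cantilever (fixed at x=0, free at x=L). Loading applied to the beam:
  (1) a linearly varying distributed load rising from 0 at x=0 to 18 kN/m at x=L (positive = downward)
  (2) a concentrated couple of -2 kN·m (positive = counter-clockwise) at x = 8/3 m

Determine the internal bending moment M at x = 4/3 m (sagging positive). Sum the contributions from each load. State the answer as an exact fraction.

Load 1 — triangular load w₀=18 kN/m (0→w₀ over full span):
  M_1 = w₀Lx/2 - w₀L²/3 - w₀x³/(6L) = 18·4·(4/3)/2 - 18·4²/3 - 18·(4/3)³/(6·4) = -448/9 kN·m
Load 2 — applied couple M₀=-2 kN·m at a=8/3 m (b=L-a=4/3):
  M_2 = M₀  [x≤a] = (-2) = -2 kN·m
Superposition: M = Σ M_i = -466/9 kN·m ≈ -51.777778 kN·m

M(4/3) = -466/9 kN·m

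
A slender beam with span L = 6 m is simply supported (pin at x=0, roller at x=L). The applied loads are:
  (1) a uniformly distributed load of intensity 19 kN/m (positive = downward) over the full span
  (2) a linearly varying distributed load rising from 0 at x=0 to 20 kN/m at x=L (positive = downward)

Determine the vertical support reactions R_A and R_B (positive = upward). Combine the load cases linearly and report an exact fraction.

R_A = 77 kN, R_B = 97 kN

Load 1 — uniform load w=19 kN/m over full span:
  R_A = wL/2 = 19·6/2 = 57 kN
  R_B = wL/2 = 19·6/2 = 57 kN
Load 2 — triangular load w₀=20 kN/m (0→w₀ over full span):
  R_A = w₀L/6 = 20·6/6 = 20 kN
  R_B = w₀L/3 = 20·6/3 = 40 kN
Superposition: R_A = 77 kN, R_B = 97 kN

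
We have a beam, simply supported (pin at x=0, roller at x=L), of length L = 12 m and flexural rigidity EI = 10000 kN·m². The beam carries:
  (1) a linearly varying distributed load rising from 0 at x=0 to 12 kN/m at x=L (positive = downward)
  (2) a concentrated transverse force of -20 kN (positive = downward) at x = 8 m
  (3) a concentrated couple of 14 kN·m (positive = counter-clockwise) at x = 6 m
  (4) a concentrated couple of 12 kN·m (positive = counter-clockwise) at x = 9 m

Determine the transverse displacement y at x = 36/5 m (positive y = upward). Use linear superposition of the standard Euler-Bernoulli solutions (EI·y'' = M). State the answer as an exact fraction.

y(36/5) = -8032087/78125000 m

Load 1 — triangular load w₀=12 kN/m (0→w₀ over full span):
  y_1 = -w₀x(7L⁴-10L²x²+3x⁴)/(360LEI) = -12·(36/5)·(7·12⁴-10·12²·(36/5)²+3·(36/5)⁴)/(360·12·10000) = -1534464/9765625 m
Load 2 — point force P=-20 kN at a=8 m (b=L-a=4):
  y_2 = -Pbx(L²-b²-x²)/(6LEI)  [x≤a] = -(-20)·4·(36/5)·(12²-4²-(36/5)²)/(6·12·10000) = 952/15625 m
Load 3 — applied couple M₀=14 kN·m at a=6 m (b=L-a=6):
  y_3 = (M₀x³/(6L)-M₀(x-a)²/2+C₁x)/EI  [x>a] with C₁=M₀(3b²-L²)/(6L)=-7 = (14·(36/5)³/(6·12)-14·((36/5)-6)²/2+(-7)·(36/5))/10000 = 189/156250 m
Load 4 — applied couple M₀=12 kN·m at a=9 m (b=L-a=3):
  y_4 = (M₀x³/(6L)+C₁x)/EI  [x≤a] with C₁=M₀(3b²-L²)/(6L)=-39/2 = (12·(36/5)³/(6·12)+(-39/2)·(36/5))/10000 = -4887/625000 m
Superposition: y = Σ y_i = -8032087/78125000 m ≈ -0.102811 m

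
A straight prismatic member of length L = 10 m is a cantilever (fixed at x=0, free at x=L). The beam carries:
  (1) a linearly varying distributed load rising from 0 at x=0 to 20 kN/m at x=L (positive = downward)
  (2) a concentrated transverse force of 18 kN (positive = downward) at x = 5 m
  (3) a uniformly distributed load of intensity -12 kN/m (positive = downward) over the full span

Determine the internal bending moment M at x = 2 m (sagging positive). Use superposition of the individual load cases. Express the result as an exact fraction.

Load 1 — triangular load w₀=20 kN/m (0→w₀ over full span):
  M_1 = w₀Lx/2 - w₀L²/3 - w₀x³/(6L) = 20·10·2/2 - 20·10²/3 - 20·2³/(6·10) = -1408/3 kN·m
Load 2 — point force P=18 kN at a=5 m (b=L-a=5):
  M_2 = -P(a-x)  [x≤a] = -18·(5-2) = -54 kN·m
Load 3 — uniform load w=-12 kN/m over full span:
  M_3 = -w(L-x)²/2 = -(-12)·(10-2)²/2 = 384 kN·m
Superposition: M = Σ M_i = -418/3 kN·m ≈ -139.333333 kN·m

M(2) = -418/3 kN·m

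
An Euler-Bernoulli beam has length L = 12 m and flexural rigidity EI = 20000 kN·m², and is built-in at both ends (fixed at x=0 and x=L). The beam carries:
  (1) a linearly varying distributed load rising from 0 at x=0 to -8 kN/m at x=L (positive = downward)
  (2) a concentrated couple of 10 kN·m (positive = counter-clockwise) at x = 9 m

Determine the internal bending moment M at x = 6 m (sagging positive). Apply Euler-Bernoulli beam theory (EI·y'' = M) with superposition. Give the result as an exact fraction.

Load 1 — triangular load w₀=-8 kN/m (0→w₀ over full span):
  M_1 = 3w₀Lx/20 - w₀L²/30 - w₀x³/(6L) = 3·(-8)·12·6/20 - (-8)·12²/30 - (-8)·6³/(6·12) = -24 kN·m
Load 2 — applied couple M₀=10 kN·m at a=9 m (b=L-a=3):
  M_2 = R_Ax - M_A  [x≤a] with R_A=15/16, M_A=25/8 = (15/16)·6 - (25/8) = 5/2 kN·m
Superposition: M = Σ M_i = -43/2 kN·m ≈ -21.500000 kN·m

M(6) = -43/2 kN·m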